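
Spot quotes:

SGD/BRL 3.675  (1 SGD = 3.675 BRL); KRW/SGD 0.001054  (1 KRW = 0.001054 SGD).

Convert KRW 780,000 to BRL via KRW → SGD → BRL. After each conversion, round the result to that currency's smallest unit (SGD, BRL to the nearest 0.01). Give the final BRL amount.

KRW 780,000 × 0.001054 = SGD 822.12
SGD 822.12 × 3.675 = BRL 3,021.29

BRL 3,021.29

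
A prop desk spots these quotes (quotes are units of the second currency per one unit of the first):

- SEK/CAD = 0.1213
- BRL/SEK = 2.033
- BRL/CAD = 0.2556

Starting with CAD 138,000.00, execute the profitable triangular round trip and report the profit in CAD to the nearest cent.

Profitable loop is CAD → SEK → BRL → CAD:
CAD 138,000.00 ÷ 0.1213 = SEK 1,137,675.19
SEK 1,137,675.19 ÷ 2.033 = BRL 559,604.12
BRL 559,604.12 × 0.2556 = CAD 143,034.81
Profit = CAD 143,034.81 − CAD 138,000.00

Profit: CAD 5,034.81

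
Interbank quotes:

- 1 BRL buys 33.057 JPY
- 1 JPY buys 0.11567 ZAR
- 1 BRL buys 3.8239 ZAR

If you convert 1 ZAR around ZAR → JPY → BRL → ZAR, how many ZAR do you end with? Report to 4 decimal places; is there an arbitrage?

1.0001 (no arbitrage)

Around ZAR → JPY → BRL → ZAR: 1 ÷ 0.11567 ÷ 33.057 × 3.8239 = 1.000051
Product ≈ 1 (deviation 0.005%, within rounding noise).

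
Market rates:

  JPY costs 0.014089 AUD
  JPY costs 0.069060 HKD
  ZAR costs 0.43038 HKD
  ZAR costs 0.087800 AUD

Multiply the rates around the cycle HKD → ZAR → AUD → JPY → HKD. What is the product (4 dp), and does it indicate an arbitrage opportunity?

1.0000 (no arbitrage)

Around HKD → ZAR → AUD → JPY → HKD: 1 ÷ 0.43038 × 0.087800 ÷ 0.014089 × 0.069060 = 0.999974
Product ≈ 1 (deviation 0.003%, within rounding noise).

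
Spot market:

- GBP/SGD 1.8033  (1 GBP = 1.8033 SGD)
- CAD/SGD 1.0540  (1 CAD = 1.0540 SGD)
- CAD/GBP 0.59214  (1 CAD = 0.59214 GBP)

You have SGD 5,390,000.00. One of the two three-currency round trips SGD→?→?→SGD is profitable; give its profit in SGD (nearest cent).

Profitable loop is SGD → CAD → GBP → SGD:
SGD 5,390,000.00 ÷ 1.0540 = CAD 5,113,851.99
CAD 5,113,851.99 × 0.59214 = GBP 3,028,116.32
GBP 3,028,116.32 × 1.8033 = SGD 5,460,602.16
Profit = SGD 5,460,602.16 − SGD 5,390,000.00

Profit: SGD 70,602.16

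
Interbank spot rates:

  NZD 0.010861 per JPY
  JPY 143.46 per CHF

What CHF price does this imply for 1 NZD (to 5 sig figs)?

1 NZD ÷ 0.010861 = 92.0726 JPY
92.0726 JPY ÷ 143.46 = 0.641799 CHF

NZD/CHF = 0.64180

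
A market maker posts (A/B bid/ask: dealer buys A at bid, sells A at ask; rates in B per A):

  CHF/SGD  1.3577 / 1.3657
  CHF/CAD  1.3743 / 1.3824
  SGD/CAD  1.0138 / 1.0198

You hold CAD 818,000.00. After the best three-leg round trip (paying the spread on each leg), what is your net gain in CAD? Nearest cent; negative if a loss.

Best loop CAD → CHF → SGD → CAD:
CAD 818,000.00 ÷ 1.3824 (buy CHF at ask) = CHF 591,724.54
CHF 591,724.54 × 1.3577 (sell CHF at bid) = SGD 803,384.40
SGD 803,384.40 × 1.0138 (sell SGD at bid) = CAD 814,471.11

Net result: CAD -3,528.89 (no profitable arbitrage after spreads)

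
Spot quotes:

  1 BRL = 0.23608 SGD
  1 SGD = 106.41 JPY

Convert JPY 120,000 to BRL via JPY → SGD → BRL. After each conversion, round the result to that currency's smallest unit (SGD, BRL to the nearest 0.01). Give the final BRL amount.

JPY 120,000 ÷ 106.41 = SGD 1,127.71
SGD 1,127.71 ÷ 0.23608 = BRL 4,776.81

BRL 4,776.81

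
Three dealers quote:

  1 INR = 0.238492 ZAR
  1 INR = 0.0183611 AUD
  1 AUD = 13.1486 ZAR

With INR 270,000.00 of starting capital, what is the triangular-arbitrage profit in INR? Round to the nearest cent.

Profitable loop is INR → AUD → ZAR → INR:
INR 270,000.00 × 0.0183611 = AUD 4,957.50
AUD 4,957.50 × 13.1486 = ZAR 65,184.15
ZAR 65,184.15 ÷ 0.238492 = INR 273,317.95
Profit = INR 273,317.95 − INR 270,000.00

Profit: INR 3,317.95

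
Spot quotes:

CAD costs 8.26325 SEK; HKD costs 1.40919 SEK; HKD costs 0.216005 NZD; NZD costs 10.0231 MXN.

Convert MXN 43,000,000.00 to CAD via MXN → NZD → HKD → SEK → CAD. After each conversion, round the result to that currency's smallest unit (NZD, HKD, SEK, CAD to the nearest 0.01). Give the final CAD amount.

CAD 3,387,047.20

MXN 43,000,000.00 ÷ 10.0231 = NZD 4,290,089.89
NZD 4,290,089.89 ÷ 0.216005 = HKD 19,861,067.52
HKD 19,861,067.52 × 1.40919 = SEK 27,988,017.74
SEK 27,988,017.74 ÷ 8.26325 = CAD 3,387,047.20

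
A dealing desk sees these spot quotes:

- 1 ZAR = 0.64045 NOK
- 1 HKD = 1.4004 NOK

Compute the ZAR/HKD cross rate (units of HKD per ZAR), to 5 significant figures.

ZAR/HKD = 0.45733

1 ZAR × 0.64045 = 0.64045 NOK
0.64045 NOK ÷ 1.4004 = 0.457334 HKD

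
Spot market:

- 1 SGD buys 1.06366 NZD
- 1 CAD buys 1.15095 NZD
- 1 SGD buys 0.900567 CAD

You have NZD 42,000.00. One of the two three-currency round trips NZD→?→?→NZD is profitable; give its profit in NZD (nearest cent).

Profit: NZD 1,100.23

Profitable loop is NZD → CAD → SGD → NZD:
NZD 42,000.00 ÷ 1.15095 = CAD 36,491.59
CAD 36,491.59 ÷ 0.900567 = SGD 40,520.69
SGD 40,520.69 × 1.06366 = NZD 43,100.23
Profit = NZD 43,100.23 − NZD 42,000.00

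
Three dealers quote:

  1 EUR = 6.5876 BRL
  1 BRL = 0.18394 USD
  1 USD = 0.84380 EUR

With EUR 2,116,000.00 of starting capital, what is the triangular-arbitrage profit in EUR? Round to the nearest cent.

Profitable loop is EUR → BRL → USD → EUR:
EUR 2,116,000.00 × 6.5876 = BRL 13,939,361.60
BRL 13,939,361.60 × 0.18394 = USD 2,564,006.17
USD 2,564,006.17 × 0.84380 = EUR 2,163,508.41
Profit = EUR 2,163,508.41 − EUR 2,116,000.00

Profit: EUR 47,508.41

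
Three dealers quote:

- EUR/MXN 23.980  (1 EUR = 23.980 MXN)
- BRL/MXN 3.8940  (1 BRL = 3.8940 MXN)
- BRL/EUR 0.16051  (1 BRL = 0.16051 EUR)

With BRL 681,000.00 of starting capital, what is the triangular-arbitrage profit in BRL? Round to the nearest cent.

Profit: BRL 7,956.47

Profitable loop is BRL → MXN → EUR → BRL:
BRL 681,000.00 × 3.8940 = MXN 2,651,814.00
MXN 2,651,814.00 ÷ 23.980 = EUR 110,584.40
EUR 110,584.40 ÷ 0.16051 = BRL 688,956.47
Profit = BRL 688,956.47 − BRL 681,000.00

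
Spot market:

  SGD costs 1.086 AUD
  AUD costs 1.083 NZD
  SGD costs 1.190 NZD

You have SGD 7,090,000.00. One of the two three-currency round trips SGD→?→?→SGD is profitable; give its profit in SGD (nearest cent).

Profitable loop is SGD → NZD → AUD → SGD:
SGD 7,090,000.00 × 1.190 = NZD 8,437,100.00
NZD 8,437,100.00 ÷ 1.083 = AUD 7,790,489.38
AUD 7,790,489.38 ÷ 1.086 = SGD 7,173,562.97
Profit = SGD 7,173,562.97 − SGD 7,090,000.00

Profit: SGD 83,562.97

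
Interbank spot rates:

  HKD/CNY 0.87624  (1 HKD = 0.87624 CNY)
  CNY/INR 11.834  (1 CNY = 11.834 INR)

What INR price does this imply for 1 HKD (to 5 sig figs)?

1 HKD × 0.87624 = 0.87624 CNY
0.87624 CNY × 11.834 = 10.3694 INR

HKD/INR = 10.369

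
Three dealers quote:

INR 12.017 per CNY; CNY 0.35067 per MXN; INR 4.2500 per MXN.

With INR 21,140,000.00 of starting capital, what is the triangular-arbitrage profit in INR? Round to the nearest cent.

Profitable loop is INR → CNY → MXN → INR:
INR 21,140,000.00 ÷ 12.017 = CNY 1,759,174.50
CNY 1,759,174.50 ÷ 0.35067 = MXN 5,016,609.64
MXN 5,016,609.64 × 4.2500 = INR 21,320,590.97
Profit = INR 21,320,590.97 − INR 21,140,000.00

Profit: INR 180,590.97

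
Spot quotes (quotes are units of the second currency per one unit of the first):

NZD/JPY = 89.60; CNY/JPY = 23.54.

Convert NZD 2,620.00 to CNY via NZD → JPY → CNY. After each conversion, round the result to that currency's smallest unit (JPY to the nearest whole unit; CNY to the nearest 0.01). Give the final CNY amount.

CNY 9,972.47

NZD 2,620.00 × 89.60 = JPY 234,752
JPY 234,752 ÷ 23.54 = CNY 9,972.47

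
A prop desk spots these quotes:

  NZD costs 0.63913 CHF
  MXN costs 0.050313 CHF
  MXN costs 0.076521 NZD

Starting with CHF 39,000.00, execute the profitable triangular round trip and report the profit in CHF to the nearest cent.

Profit: CHF 1,121.30

Profitable loop is CHF → NZD → MXN → CHF:
CHF 39,000.00 ÷ 0.63913 = NZD 61,020.45
NZD 61,020.45 ÷ 0.076521 = MXN 797,434.03
MXN 797,434.03 × 0.050313 = CHF 40,121.30
Profit = CHF 40,121.30 − CHF 39,000.00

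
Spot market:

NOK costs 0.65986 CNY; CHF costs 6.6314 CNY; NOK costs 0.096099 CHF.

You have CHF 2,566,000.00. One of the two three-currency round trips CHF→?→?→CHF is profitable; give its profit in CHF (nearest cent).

Profit: CHF 90,955.99

Profitable loop is CHF → NOK → CNY → CHF:
CHF 2,566,000.00 ÷ 0.096099 = NOK 26,701,630.61
NOK 26,701,630.61 × 0.65986 = CNY 17,619,337.97
CNY 17,619,337.97 ÷ 6.6314 = CHF 2,656,955.99
Profit = CHF 2,656,955.99 − CHF 2,566,000.00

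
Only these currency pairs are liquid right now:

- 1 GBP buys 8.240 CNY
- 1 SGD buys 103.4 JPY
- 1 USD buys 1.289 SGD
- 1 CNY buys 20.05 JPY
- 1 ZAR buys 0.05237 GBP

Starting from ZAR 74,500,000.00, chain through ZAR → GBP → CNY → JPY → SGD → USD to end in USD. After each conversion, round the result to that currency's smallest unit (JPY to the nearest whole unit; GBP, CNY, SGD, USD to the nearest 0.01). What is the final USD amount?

ZAR 74,500,000.00 × 0.05237 = GBP 3,901,565.00
GBP 3,901,565.00 × 8.240 = CNY 32,148,895.60
CNY 32,148,895.60 × 20.05 = JPY 644,585,357
JPY 644,585,357 ÷ 103.4 = SGD 6,233,900.94
SGD 6,233,900.94 ÷ 1.289 = USD 4,836,230.36

USD 4,836,230.36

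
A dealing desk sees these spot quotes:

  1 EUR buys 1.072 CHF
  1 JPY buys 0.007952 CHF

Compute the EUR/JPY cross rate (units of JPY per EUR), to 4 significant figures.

EUR/JPY = 134.8

1 EUR × 1.072 = 1.072 CHF
1.072 CHF ÷ 0.007952 = 134.809 JPY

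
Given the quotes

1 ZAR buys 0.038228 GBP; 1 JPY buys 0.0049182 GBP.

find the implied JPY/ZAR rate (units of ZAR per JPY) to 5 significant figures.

JPY/ZAR = 0.12865

1 JPY × 0.0049182 = 0.0049182 GBP
0.0049182 GBP ÷ 0.038228 = 0.128654 ZAR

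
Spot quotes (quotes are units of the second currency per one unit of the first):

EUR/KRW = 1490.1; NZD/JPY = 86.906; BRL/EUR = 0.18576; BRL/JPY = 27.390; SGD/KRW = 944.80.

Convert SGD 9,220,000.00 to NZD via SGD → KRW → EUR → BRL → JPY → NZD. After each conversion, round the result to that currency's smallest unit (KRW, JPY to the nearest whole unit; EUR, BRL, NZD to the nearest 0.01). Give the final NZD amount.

SGD 9,220,000.00 × 944.80 = KRW 8,711,056,000
KRW 8,711,056,000 ÷ 1490.1 = EUR 5,845,953.96
EUR 5,845,953.96 ÷ 0.18576 = BRL 31,470,467.05
BRL 31,470,467.05 × 27.390 = JPY 861,976,092
JPY 861,976,092 ÷ 86.906 = NZD 9,918,487.70

NZD 9,918,487.70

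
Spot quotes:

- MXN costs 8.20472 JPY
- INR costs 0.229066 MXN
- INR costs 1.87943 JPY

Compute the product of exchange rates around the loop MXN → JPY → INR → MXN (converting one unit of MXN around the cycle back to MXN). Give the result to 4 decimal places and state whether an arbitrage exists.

Around MXN → JPY → INR → MXN: 1 × 8.20472 ÷ 1.87943 × 0.229066 = 0.999996
Product ≈ 1 (deviation 0.000%, within rounding noise).

1.0000 (no arbitrage)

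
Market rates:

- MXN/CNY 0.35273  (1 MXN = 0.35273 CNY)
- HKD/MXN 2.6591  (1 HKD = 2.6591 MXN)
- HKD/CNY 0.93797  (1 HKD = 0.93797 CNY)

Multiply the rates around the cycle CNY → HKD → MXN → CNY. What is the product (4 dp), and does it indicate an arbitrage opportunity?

Around CNY → HKD → MXN → CNY: 1 ÷ 0.93797 × 2.6591 × 0.35273 = 0.999973
Product ≈ 1 (deviation 0.003%, within rounding noise).

1.0000 (no arbitrage)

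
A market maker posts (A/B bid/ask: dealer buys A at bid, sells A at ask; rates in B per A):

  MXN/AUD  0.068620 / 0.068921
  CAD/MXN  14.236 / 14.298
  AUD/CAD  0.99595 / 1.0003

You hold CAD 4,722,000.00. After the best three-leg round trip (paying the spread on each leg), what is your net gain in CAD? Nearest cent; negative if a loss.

Net profit: CAD 68,367.71

Best loop CAD → AUD → MXN → CAD:
CAD 4,722,000.00 ÷ 1.0003 (buy AUD at ask) = AUD 4,720,583.82
AUD 4,720,583.82 ÷ 0.068921 (buy MXN at ask) = MXN 68,492,677.48
MXN 68,492,677.48 ÷ 14.298 (buy CAD at ask) = CAD 4,790,367.71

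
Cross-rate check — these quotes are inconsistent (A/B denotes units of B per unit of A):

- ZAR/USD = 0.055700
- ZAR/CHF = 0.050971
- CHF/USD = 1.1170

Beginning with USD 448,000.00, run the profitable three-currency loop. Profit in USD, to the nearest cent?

Profit: USD 9,930.05

Profitable loop is USD → ZAR → CHF → USD:
USD 448,000.00 ÷ 0.055700 = ZAR 8,043,087.97
ZAR 8,043,087.97 × 0.050971 = CHF 409,964.24
CHF 409,964.24 × 1.1170 = USD 457,930.05
Profit = USD 457,930.05 − USD 448,000.00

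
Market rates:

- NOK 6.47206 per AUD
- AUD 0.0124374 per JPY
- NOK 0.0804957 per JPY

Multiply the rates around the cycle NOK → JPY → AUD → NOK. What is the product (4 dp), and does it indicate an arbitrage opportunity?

1.0000 (no arbitrage)

Around NOK → JPY → AUD → NOK: 1 ÷ 0.0804957 × 0.0124374 × 6.47206 = 0.999999
Product ≈ 1 (deviation 0.000%, within rounding noise).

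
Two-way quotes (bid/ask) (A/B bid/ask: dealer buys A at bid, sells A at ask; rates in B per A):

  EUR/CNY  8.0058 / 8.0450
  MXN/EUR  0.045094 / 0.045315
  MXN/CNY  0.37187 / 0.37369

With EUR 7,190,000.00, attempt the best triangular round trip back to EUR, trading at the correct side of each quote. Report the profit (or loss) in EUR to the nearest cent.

Best loop EUR → MXN → CNY → EUR:
EUR 7,190,000.00 ÷ 0.045315 (buy MXN at ask) = MXN 158,667,108.02
MXN 158,667,108.02 × 0.37187 (sell MXN at bid) = CNY 59,003,537.46
CNY 59,003,537.46 ÷ 8.0450 (buy EUR at ask) = EUR 7,334,187.38

Net profit: EUR 144,187.38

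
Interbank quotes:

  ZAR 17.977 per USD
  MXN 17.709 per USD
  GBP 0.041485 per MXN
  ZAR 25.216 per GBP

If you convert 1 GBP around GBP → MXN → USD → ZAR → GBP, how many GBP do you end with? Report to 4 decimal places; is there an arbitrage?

Around GBP → MXN → USD → ZAR → GBP: 1 ÷ 0.041485 ÷ 17.709 × 17.977 ÷ 25.216 = 0.970411
Product < 1; profitable direction is GBP → ZAR → USD → MXN → GBP.

0.9704 (arbitrage exists)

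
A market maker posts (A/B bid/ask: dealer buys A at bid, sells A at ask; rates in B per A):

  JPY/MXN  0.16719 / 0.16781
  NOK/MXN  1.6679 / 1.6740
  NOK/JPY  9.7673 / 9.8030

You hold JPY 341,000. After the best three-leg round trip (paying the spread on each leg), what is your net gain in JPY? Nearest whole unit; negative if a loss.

Net profit: JPY 4,738

Best loop JPY → NOK → MXN → JPY:
JPY 341,000 ÷ 9.8030 (buy NOK at ask) = NOK 34,785.27
NOK 34,785.27 × 1.6679 (sell NOK at bid) = MXN 58,018.35
MXN 58,018.35 ÷ 0.16781 (buy JPY at ask) = JPY 345,738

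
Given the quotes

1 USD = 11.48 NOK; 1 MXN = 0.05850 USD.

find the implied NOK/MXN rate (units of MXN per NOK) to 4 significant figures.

NOK/MXN = 1.489

1 NOK ÷ 11.48 = 0.087108 USD
0.087108 USD ÷ 0.05850 = 1.48903 MXN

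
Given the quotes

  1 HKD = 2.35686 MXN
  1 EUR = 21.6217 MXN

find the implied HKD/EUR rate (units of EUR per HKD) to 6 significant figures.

1 HKD × 2.35686 = 2.35686 MXN
2.35686 MXN ÷ 21.6217 = 0.109004 EUR

HKD/EUR = 0.109004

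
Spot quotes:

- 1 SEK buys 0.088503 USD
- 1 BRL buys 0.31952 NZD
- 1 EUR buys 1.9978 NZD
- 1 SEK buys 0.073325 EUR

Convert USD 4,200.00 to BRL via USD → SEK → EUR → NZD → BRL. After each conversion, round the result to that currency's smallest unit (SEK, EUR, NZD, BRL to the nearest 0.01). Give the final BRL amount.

USD 4,200.00 ÷ 0.088503 = SEK 47,456.02
SEK 47,456.02 × 0.073325 = EUR 3,479.71
EUR 3,479.71 × 1.9978 = NZD 6,951.76
NZD 6,951.76 ÷ 0.31952 = BRL 21,756.89

BRL 21,756.89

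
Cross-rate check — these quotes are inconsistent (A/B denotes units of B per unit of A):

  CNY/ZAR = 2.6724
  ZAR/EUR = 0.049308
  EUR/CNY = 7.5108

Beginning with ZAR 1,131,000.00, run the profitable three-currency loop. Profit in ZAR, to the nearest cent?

Profit: ZAR 11,766.65

Profitable loop is ZAR → CNY → EUR → ZAR:
ZAR 1,131,000.00 ÷ 2.6724 = CNY 423,215.09
CNY 423,215.09 ÷ 7.5108 = EUR 56,347.54
EUR 56,347.54 ÷ 0.049308 = ZAR 1,142,766.65
Profit = ZAR 1,142,766.65 − ZAR 1,131,000.00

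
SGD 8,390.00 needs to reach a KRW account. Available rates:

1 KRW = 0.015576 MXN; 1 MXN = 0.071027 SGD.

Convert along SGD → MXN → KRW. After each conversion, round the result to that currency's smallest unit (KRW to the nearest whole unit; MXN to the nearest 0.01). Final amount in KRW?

SGD 8,390.00 ÷ 0.071027 = MXN 118,124.09
MXN 118,124.09 ÷ 0.015576 = KRW 7,583,724

KRW 7,583,724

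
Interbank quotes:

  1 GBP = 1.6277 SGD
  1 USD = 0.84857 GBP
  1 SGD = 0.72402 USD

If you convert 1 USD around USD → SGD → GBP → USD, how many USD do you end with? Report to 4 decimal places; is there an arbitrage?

1.0000 (no arbitrage)

Around USD → SGD → GBP → USD: 1 ÷ 0.72402 ÷ 1.6277 ÷ 0.84857 = 0.999971
Product ≈ 1 (deviation 0.003%, within rounding noise).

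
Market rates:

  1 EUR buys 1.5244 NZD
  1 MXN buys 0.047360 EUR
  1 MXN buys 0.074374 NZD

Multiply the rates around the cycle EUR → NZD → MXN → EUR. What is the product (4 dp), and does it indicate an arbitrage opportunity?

Around EUR → NZD → MXN → EUR: 1 × 1.5244 ÷ 0.074374 × 0.047360 = 0.970710
Product < 1; profitable direction is EUR → MXN → NZD → EUR.

0.9707 (arbitrage exists)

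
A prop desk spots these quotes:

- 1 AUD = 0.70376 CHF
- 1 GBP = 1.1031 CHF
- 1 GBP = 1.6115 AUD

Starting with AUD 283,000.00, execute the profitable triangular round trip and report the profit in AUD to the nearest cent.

Profitable loop is AUD → CHF → GBP → AUD:
AUD 283,000.00 × 0.70376 = CHF 199,164.08
CHF 199,164.08 ÷ 1.1031 = GBP 180,549.43
GBP 180,549.43 × 1.6115 = AUD 290,955.41
Profit = AUD 290,955.41 − AUD 283,000.00

Profit: AUD 7,955.41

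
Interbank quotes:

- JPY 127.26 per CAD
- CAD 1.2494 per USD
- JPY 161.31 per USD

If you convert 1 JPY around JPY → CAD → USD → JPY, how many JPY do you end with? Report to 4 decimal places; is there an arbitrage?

1.0145 (arbitrage exists)

Around JPY → CAD → USD → JPY: 1 ÷ 127.26 ÷ 1.2494 × 161.31 = 1.014537
Product > 1; profitable direction is JPY → CAD → USD → JPY.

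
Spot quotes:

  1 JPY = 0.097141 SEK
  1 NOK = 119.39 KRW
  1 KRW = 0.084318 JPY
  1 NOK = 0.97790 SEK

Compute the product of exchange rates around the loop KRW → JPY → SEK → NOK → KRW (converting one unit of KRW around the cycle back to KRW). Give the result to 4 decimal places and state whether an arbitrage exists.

Around KRW → JPY → SEK → NOK → KRW: 1 × 0.084318 × 0.097141 ÷ 0.97790 × 119.39 = 0.999992
Product ≈ 1 (deviation 0.001%, within rounding noise).

1.0000 (no arbitrage)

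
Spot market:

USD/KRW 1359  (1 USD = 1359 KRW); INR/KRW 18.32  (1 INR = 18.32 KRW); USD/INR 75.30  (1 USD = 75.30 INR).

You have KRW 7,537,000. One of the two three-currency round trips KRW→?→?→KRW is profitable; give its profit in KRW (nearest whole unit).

Profit: KRW 113,671

Profitable loop is KRW → USD → INR → KRW:
KRW 7,537,000 ÷ 1359 = USD 5,545.99
USD 5,545.99 × 75.30 = INR 417,613.02
INR 417,613.02 × 18.32 = KRW 7,650,671
Profit = KRW 7,650,671 − KRW 7,537,000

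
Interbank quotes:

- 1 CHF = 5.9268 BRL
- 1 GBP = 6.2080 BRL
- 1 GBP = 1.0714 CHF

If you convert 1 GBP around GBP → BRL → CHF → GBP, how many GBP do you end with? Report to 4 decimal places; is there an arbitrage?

Around GBP → BRL → CHF → GBP: 1 × 6.2080 ÷ 5.9268 ÷ 1.0714 = 0.977642
Product < 1; profitable direction is GBP → CHF → BRL → GBP.

0.9776 (arbitrage exists)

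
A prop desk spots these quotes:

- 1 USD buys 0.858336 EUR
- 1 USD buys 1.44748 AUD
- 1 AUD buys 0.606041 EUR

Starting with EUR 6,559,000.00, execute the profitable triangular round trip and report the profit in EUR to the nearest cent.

Profitable loop is EUR → USD → AUD → EUR:
EUR 6,559,000.00 ÷ 0.858336 = USD 7,641,529.66
USD 7,641,529.66 × 1.44748 = AUD 11,060,961.35
AUD 11,060,961.35 × 0.606041 = EUR 6,703,396.08
Profit = EUR 6,703,396.08 − EUR 6,559,000.00

Profit: EUR 144,396.08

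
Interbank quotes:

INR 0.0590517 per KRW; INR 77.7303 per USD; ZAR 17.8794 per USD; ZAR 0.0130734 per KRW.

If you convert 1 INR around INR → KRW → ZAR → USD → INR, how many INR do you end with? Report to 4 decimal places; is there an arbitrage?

Around INR → KRW → ZAR → USD → INR: 1 ÷ 0.0590517 × 0.0130734 ÷ 17.8794 × 77.7303 = 0.962484
Product < 1; profitable direction is INR → USD → ZAR → KRW → INR.

0.9625 (arbitrage exists)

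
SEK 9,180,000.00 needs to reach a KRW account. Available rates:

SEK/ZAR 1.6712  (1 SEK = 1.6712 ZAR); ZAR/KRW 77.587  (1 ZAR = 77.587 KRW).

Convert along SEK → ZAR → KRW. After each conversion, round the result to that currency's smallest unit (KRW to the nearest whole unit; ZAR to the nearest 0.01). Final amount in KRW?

KRW 1,190,309,961

SEK 9,180,000.00 × 1.6712 = ZAR 15,341,616.00
ZAR 15,341,616.00 × 77.587 = KRW 1,190,309,961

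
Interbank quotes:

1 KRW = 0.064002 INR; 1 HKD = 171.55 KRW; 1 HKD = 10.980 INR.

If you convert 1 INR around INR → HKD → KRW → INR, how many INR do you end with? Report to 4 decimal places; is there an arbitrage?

1.0000 (no arbitrage)

Around INR → HKD → KRW → INR: 1 ÷ 10.980 × 171.55 × 0.064002 = 0.999958
Product ≈ 1 (deviation 0.004%, within rounding noise).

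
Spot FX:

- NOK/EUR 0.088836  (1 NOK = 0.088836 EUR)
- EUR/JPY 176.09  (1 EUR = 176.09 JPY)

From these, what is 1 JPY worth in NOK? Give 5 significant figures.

1 JPY ÷ 176.09 = 0.00567891 EUR
0.00567891 EUR ÷ 0.088836 = 0.0639258 NOK

JPY/NOK = 0.063926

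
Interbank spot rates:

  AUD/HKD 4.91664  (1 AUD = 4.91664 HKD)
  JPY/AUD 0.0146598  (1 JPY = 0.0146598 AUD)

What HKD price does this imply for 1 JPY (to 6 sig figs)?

JPY/HKD = 0.0720770

1 JPY × 0.0146598 = 0.0146598 AUD
0.0146598 AUD × 4.91664 = 0.072077 HKD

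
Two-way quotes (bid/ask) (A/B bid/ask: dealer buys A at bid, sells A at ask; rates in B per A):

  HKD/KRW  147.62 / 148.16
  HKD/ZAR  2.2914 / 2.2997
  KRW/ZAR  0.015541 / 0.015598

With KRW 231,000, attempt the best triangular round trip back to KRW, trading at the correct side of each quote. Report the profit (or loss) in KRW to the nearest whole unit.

Net result: KRW -556 (no profitable arbitrage after spreads)

Best loop KRW → ZAR → HKD → KRW:
KRW 231,000 × 0.015541 (sell KRW at bid) = ZAR 3,589.97
ZAR 3,589.97 ÷ 2.2997 (buy HKD at ask) = HKD 1,561.06
HKD 1,561.06 × 147.62 (sell HKD at bid) = KRW 230,444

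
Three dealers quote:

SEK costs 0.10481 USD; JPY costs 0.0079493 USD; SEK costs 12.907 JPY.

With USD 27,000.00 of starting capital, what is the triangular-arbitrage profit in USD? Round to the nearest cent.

Profit: USD 581.14

Profitable loop is USD → JPY → SEK → USD:
USD 27,000.00 ÷ 0.0079493 = JPY 3,396,525
JPY 3,396,525 ÷ 12.907 = SEK 263,153.75
SEK 263,153.75 × 0.10481 = USD 27,581.14
Profit = USD 27,581.14 − USD 27,000.00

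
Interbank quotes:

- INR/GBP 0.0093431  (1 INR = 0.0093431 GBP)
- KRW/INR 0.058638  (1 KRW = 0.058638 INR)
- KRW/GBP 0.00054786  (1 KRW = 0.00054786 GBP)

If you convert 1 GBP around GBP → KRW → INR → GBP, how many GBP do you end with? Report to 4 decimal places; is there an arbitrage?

Around GBP → KRW → INR → GBP: 1 ÷ 0.00054786 × 0.058638 × 0.0093431 = 1.000001
Product ≈ 1 (deviation 0.000%, within rounding noise).

1.0000 (no arbitrage)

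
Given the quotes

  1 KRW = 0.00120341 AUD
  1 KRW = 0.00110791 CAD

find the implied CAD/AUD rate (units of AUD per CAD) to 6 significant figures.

1 CAD ÷ 0.00110791 = 902.6 KRW
902.6 KRW × 0.00120341 = 1.0862 AUD

CAD/AUD = 1.08620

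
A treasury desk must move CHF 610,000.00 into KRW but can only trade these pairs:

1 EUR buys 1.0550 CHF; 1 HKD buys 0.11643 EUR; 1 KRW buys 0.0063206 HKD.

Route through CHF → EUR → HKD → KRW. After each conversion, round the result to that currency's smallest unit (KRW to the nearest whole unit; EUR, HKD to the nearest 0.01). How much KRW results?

CHF 610,000.00 ÷ 1.0550 = EUR 578,199.05
EUR 578,199.05 ÷ 0.11643 = HKD 4,966,065.88
HKD 4,966,065.88 ÷ 0.0063206 = KRW 785,695,326

KRW 785,695,326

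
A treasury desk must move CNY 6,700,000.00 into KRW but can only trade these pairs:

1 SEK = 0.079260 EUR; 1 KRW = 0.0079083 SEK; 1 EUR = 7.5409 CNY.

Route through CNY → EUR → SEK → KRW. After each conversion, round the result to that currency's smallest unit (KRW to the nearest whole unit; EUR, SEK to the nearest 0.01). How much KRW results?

KRW 1,417,471,764

CNY 6,700,000.00 ÷ 7.5409 = EUR 888,488.11
EUR 888,488.11 ÷ 0.079260 = SEK 11,209,791.95
SEK 11,209,791.95 ÷ 0.0079083 = KRW 1,417,471,764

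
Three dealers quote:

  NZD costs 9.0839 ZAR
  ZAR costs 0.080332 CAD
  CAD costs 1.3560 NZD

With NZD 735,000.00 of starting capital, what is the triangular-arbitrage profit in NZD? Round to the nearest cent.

Profitable loop is NZD → CAD → ZAR → NZD:
NZD 735,000.00 ÷ 1.3560 = CAD 542,035.40
CAD 542,035.40 ÷ 0.080332 = ZAR 6,747,440.60
ZAR 6,747,440.60 ÷ 9.0839 = NZD 742,791.16
Profit = NZD 742,791.16 − NZD 735,000.00

Profit: NZD 7,791.16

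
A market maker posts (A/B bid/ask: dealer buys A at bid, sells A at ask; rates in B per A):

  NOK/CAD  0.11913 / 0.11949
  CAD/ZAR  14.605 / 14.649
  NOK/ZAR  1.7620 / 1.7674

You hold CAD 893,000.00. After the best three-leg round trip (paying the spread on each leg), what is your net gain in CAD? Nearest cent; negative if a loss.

Best loop CAD → NOK → ZAR → CAD:
CAD 893,000.00 ÷ 0.11949 (buy NOK at ask) = NOK 7,473,428.74
NOK 7,473,428.74 × 1.7620 (sell NOK at bid) = ZAR 13,168,181.44
ZAR 13,168,181.44 ÷ 14.649 (buy CAD at ask) = CAD 898,913.33

Net profit: CAD 5,913.33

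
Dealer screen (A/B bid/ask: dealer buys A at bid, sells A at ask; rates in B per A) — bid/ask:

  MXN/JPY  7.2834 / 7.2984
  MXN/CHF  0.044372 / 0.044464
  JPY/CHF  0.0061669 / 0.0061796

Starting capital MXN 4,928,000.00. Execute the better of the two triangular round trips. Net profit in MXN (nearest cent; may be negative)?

Net profit: MXN 50,095.66

Best loop MXN → JPY → CHF → MXN:
MXN 4,928,000.00 × 7.2834 (sell MXN at bid) = JPY 35,892,595
JPY 35,892,595 × 0.0061669 (sell JPY at bid) = CHF 221,346.05
CHF 221,346.05 ÷ 0.044464 (buy MXN at ask) = MXN 4,978,095.66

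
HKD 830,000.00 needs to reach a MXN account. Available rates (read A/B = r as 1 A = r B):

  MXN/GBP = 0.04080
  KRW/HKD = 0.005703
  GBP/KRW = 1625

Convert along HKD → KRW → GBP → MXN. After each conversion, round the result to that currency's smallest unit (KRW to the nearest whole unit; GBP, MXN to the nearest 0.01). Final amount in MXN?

HKD 830,000.00 ÷ 0.005703 = KRW 145,537,436
KRW 145,537,436 ÷ 1625 = GBP 89,561.50
GBP 89,561.50 ÷ 0.04080 = MXN 2,195,134.80

MXN 2,195,134.80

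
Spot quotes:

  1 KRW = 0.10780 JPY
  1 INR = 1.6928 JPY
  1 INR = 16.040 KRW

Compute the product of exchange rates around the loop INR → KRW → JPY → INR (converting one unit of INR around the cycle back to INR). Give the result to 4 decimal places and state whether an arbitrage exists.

Around INR → KRW → JPY → INR: 1 × 16.040 × 0.10780 ÷ 1.6928 = 1.021451
Product > 1; profitable direction is INR → KRW → JPY → INR.

1.0215 (arbitrage exists)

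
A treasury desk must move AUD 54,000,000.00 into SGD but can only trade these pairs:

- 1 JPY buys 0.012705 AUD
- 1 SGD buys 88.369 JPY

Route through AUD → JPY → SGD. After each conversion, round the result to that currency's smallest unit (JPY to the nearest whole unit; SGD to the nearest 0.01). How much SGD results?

SGD 48,097,128.62

AUD 54,000,000.00 ÷ 0.012705 = JPY 4,250,295,159
JPY 4,250,295,159 ÷ 88.369 = SGD 48,097,128.62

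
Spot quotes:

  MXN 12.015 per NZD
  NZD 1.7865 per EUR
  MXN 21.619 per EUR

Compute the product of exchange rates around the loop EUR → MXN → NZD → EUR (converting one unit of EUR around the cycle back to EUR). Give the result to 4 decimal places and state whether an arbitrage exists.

Around EUR → MXN → NZD → EUR: 1 × 21.619 ÷ 12.015 ÷ 1.7865 = 1.007184
Product > 1; profitable direction is EUR → MXN → NZD → EUR.

1.0072 (arbitrage exists)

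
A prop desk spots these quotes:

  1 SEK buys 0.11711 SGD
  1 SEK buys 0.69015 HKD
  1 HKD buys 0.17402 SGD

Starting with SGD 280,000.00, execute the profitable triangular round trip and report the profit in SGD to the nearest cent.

Profit: SGD 7,148.60

Profitable loop is SGD → SEK → HKD → SGD:
SGD 280,000.00 ÷ 0.11711 = SEK 2,390,914.52
SEK 2,390,914.52 × 0.69015 = HKD 1,650,089.66
HKD 1,650,089.66 × 0.17402 = SGD 287,148.60
Profit = SGD 287,148.60 − SGD 280,000.00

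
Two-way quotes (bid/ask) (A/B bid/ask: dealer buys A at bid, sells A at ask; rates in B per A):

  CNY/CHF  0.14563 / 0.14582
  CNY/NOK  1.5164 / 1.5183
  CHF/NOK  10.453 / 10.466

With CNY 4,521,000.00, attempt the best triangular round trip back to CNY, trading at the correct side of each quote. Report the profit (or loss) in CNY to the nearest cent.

Net profit: CNY 11,822.52

Best loop CNY → CHF → NOK → CNY:
CNY 4,521,000.00 × 0.14563 (sell CNY at bid) = CHF 658,393.23
CHF 658,393.23 × 10.453 (sell CHF at bid) = NOK 6,882,184.43
NOK 6,882,184.43 ÷ 1.5183 (buy CNY at ask) = CNY 4,532,822.52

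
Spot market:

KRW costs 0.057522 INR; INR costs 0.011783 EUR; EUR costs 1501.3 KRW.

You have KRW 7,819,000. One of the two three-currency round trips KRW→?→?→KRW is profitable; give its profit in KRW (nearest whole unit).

Profit: KRW 137,252

Profitable loop is KRW → INR → EUR → KRW:
KRW 7,819,000 × 0.057522 = INR 449,764.52
INR 449,764.52 × 0.011783 = EUR 5,299.58
EUR 5,299.58 × 1501.3 = KRW 7,956,252
Profit = KRW 7,956,252 − KRW 7,819,000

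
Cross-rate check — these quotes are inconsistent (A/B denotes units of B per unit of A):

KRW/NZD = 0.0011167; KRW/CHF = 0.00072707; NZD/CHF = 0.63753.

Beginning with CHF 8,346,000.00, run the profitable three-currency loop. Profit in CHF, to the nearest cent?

Profit: CHF 177,490.15

Profitable loop is CHF → NZD → KRW → CHF:
CHF 8,346,000.00 ÷ 0.63753 = NZD 13,091,148.65
NZD 13,091,148.65 ÷ 0.0011167 = KRW 11,723,066,761
KRW 11,723,066,761 × 0.00072707 = CHF 8,523,490.15
Profit = CHF 8,523,490.15 − CHF 8,346,000.00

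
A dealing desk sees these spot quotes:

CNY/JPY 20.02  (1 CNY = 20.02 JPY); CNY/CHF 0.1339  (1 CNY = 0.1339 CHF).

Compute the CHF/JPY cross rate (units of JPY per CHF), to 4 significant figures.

CHF/JPY = 149.5

1 CHF ÷ 0.1339 = 7.46826 CNY
7.46826 CNY × 20.02 = 149.515 JPY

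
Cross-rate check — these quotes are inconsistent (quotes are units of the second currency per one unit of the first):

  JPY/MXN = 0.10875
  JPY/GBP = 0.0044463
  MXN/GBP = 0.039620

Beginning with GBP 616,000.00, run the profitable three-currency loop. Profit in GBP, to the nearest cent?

Profitable loop is GBP → MXN → JPY → GBP:
GBP 616,000.00 ÷ 0.039620 = MXN 15,547,703.18
MXN 15,547,703.18 ÷ 0.10875 = JPY 142,967,386
JPY 142,967,386 × 0.0044463 = GBP 635,675.89
Profit = GBP 635,675.89 − GBP 616,000.00

Profit: GBP 19,675.89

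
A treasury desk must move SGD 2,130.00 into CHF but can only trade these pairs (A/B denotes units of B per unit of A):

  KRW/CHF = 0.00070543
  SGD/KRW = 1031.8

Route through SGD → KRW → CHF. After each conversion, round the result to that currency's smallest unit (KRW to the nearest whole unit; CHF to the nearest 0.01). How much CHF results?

SGD 2,130.00 × 1031.8 = KRW 2,197,734
KRW 2,197,734 × 0.00070543 = CHF 1,550.35

CHF 1,550.35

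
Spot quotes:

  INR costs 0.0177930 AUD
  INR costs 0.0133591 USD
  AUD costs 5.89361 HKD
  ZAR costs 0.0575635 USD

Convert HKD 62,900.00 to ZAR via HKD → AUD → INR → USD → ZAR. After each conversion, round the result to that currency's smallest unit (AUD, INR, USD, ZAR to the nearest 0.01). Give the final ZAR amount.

HKD 62,900.00 ÷ 5.89361 = AUD 10,672.58
AUD 10,672.58 ÷ 0.0177930 = INR 599,819.03
INR 599,819.03 × 0.0133591 = USD 8,013.04
USD 8,013.04 ÷ 0.0575635 = ZAR 139,203.49

ZAR 139,203.49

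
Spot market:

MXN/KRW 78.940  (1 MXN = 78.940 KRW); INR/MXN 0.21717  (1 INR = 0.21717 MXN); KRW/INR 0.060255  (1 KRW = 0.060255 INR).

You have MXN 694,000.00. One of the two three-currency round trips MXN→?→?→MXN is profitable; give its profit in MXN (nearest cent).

Profitable loop is MXN → KRW → INR → MXN:
MXN 694,000.00 × 78.940 = KRW 54,784,360
KRW 54,784,360 × 0.060255 = INR 3,301,031.61
INR 3,301,031.61 × 0.21717 = MXN 716,885.04
Profit = MXN 716,885.04 − MXN 694,000.00

Profit: MXN 22,885.04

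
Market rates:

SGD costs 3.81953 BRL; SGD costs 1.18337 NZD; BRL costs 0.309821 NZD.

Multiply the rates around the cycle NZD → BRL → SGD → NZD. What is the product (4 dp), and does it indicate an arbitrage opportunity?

Around NZD → BRL → SGD → NZD: 1 ÷ 0.309821 ÷ 3.81953 × 1.18337 = 0.999999
Product ≈ 1 (deviation 0.000%, within rounding noise).

1.0000 (no arbitrage)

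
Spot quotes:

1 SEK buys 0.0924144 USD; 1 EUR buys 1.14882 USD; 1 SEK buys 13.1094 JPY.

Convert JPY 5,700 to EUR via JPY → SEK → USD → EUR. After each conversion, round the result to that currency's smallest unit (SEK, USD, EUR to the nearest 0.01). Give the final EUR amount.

EUR 34.98

JPY 5,700 ÷ 13.1094 = SEK 434.80
SEK 434.80 × 0.0924144 = USD 40.18
USD 40.18 ÷ 1.14882 = EUR 34.98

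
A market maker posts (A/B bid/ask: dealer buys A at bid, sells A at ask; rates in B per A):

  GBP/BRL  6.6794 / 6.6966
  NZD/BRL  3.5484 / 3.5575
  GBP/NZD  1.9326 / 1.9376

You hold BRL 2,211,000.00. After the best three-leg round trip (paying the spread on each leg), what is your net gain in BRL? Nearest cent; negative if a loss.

Best loop BRL → GBP → NZD → BRL:
BRL 2,211,000.00 ÷ 6.6966 (buy GBP at ask) = GBP 330,167.55
GBP 330,167.55 × 1.9326 (sell GBP at bid) = NZD 638,081.80
NZD 638,081.80 × 3.5484 (sell NZD at bid) = BRL 2,264,169.47

Net profit: BRL 53,169.47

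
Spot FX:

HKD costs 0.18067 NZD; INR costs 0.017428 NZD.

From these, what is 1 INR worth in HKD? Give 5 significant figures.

INR/HKD = 0.096463

1 INR × 0.017428 = 0.017428 NZD
0.017428 NZD ÷ 0.18067 = 0.0964632 HKD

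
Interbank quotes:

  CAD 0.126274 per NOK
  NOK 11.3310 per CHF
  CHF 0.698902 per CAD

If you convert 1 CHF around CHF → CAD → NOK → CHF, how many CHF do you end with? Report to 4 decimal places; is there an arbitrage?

Around CHF → CAD → NOK → CHF: 1 ÷ 0.698902 ÷ 0.126274 ÷ 11.3310 = 1.000004
Product ≈ 1 (deviation 0.000%, within rounding noise).

1.0000 (no arbitrage)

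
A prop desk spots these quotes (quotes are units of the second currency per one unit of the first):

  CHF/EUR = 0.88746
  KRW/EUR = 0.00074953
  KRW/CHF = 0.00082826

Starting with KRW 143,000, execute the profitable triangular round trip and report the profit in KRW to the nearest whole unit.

Profitable loop is KRW → EUR → CHF → KRW:
KRW 143,000 × 0.00074953 = EUR 107.18
EUR 107.18 ÷ 0.88746 = CHF 120.77
CHF 120.77 ÷ 0.00082826 = KRW 145,817
Profit = KRW 145,817 − KRW 143,000

Profit: KRW 2,817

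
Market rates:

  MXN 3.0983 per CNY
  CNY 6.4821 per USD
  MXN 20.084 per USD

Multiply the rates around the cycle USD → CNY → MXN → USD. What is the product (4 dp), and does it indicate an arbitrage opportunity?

1.0000 (no arbitrage)

Around USD → CNY → MXN → USD: 1 × 6.4821 × 3.0983 ÷ 20.084 = 0.999975
Product ≈ 1 (deviation 0.003%, within rounding noise).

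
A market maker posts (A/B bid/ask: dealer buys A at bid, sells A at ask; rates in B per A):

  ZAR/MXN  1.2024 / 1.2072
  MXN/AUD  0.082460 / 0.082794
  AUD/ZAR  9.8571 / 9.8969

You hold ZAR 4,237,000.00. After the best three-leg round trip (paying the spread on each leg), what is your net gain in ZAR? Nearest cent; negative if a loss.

Best loop ZAR → AUD → MXN → ZAR:
ZAR 4,237,000.00 ÷ 9.8969 (buy AUD at ask) = AUD 428,113.85
AUD 428,113.85 ÷ 0.082794 (buy MXN at ask) = MXN 5,170,831.87
MXN 5,170,831.87 ÷ 1.2072 (buy ZAR at ask) = ZAR 4,283,326.60

Net profit: ZAR 46,326.60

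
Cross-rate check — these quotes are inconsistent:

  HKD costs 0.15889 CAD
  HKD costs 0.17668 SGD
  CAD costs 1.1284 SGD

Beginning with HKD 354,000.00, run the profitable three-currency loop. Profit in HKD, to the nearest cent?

Profit: HKD 5,232.41

Profitable loop is HKD → CAD → SGD → HKD:
HKD 354,000.00 × 0.15889 = CAD 56,247.06
CAD 56,247.06 × 1.1284 = SGD 63,469.18
SGD 63,469.18 ÷ 0.17668 = HKD 359,232.41
Profit = HKD 359,232.41 − HKD 354,000.00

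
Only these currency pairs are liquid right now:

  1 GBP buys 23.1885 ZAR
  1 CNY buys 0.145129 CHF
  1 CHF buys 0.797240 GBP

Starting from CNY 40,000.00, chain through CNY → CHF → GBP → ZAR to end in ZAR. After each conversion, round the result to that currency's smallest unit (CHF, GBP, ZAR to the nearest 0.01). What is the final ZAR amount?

CNY 40,000.00 × 0.145129 = CHF 5,805.16
CHF 5,805.16 × 0.797240 = GBP 4,628.11
GBP 4,628.11 × 23.1885 = ZAR 107,318.93

ZAR 107,318.93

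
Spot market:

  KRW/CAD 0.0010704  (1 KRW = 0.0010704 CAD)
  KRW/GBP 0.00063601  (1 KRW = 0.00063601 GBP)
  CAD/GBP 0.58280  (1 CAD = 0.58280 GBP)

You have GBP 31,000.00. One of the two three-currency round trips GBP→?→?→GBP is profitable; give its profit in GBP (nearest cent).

Profitable loop is GBP → CAD → KRW → GBP:
GBP 31,000.00 ÷ 0.58280 = CAD 53,191.49
CAD 53,191.49 ÷ 0.0010704 = KRW 49,693,095
KRW 49,693,095 × 0.00063601 = GBP 31,605.31
Profit = GBP 31,605.31 − GBP 31,000.00

Profit: GBP 605.31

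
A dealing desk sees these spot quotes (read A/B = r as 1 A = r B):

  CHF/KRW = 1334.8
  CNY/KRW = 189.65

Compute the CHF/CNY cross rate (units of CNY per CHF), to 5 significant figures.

CHF/CNY = 7.0382

1 CHF × 1334.8 = 1334.8 KRW
1334.8 KRW ÷ 189.65 = 7.03823 CNY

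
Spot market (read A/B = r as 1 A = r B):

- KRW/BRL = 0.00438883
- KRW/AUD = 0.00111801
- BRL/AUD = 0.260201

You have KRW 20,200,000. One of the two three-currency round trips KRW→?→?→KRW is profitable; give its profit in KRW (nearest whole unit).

Profitable loop is KRW → BRL → AUD → KRW:
KRW 20,200,000 × 0.00438883 = BRL 88,654.37
BRL 88,654.37 × 0.260201 = AUD 23,067.95
AUD 23,067.95 ÷ 0.00111801 = KRW 20,633,049
Profit = KRW 20,633,049 − KRW 20,200,000

Profit: KRW 433,049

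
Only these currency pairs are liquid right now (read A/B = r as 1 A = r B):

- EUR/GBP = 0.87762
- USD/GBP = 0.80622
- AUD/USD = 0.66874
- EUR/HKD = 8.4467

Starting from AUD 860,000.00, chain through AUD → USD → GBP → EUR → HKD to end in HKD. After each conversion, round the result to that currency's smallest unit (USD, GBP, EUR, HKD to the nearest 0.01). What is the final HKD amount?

AUD 860,000.00 × 0.66874 = USD 575,116.40
USD 575,116.40 × 0.80622 = GBP 463,670.34
GBP 463,670.34 ÷ 0.87762 = EUR 528,327.00
EUR 528,327.00 × 8.4467 = HKD 4,462,619.67

HKD 4,462,619.67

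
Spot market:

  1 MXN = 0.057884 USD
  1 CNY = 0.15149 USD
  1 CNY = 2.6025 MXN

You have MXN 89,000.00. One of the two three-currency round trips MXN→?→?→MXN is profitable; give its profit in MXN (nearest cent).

Profitable loop is MXN → CNY → USD → MXN:
MXN 89,000.00 ÷ 2.6025 = CNY 34,197.89
CNY 34,197.89 × 0.15149 = USD 5,180.64
USD 5,180.64 ÷ 0.057884 = MXN 89,500.34
Profit = MXN 89,500.34 − MXN 89,000.00

Profit: MXN 500.34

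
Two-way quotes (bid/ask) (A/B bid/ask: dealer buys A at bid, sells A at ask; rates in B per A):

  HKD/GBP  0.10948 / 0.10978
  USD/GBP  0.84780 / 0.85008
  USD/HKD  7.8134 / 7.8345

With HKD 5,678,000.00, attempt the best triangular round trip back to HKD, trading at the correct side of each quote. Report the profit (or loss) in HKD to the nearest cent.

Best loop HKD → GBP → USD → HKD:
HKD 5,678,000.00 × 0.10948 (sell HKD at bid) = GBP 621,627.44
GBP 621,627.44 ÷ 0.85008 (buy USD at ask) = USD 731,257.58
USD 731,257.58 × 7.8134 (sell USD at bid) = HKD 5,713,607.94

Net profit: HKD 35,607.94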